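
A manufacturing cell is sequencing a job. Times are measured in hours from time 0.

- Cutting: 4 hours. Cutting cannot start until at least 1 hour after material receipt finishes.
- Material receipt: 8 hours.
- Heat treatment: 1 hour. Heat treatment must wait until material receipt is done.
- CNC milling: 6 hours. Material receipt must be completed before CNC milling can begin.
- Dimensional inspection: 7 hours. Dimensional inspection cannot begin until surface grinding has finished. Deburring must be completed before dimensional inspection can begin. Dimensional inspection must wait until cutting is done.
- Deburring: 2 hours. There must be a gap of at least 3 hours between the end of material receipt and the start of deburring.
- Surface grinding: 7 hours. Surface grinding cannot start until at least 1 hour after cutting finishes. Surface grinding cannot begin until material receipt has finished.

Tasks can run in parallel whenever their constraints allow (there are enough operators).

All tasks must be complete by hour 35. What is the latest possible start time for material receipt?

7

Dimensional inspection must finish by hour 35; it takes 7 hours, so it must start by 35 − 7 = hour 28.
Since dimensional inspection (must start by hour 28) depends on it, surface grinding must finish by hour 28. Backing off its 7-hour duration gives a latest start of hour 21.
For cutting: surface grinding (must start by hour 21, minus 1-hour gap → hour 20); dimensional inspection (must start by hour 28). The most restrictive is hour 20; with a 4-hour duration, cutting must start by hour 16.
Since dimensional inspection (must start by hour 28) depends on it, deburring must finish by hour 28. Backing off its 2-hour duration gives a latest start of hour 26.
Nothing follows CNC milling; the deadline of hour 35 is its only limit. It must start by 35 − 6 = hour 29.
To finish by hour 35, heat treatment (duration 1) must start no later than hour 34.
Material receipt has several dependents: cutting (must start by hour 16, minus 1-hour gap → hour 15); deburring (must start by hour 26, minus 3-hour gap → hour 23); CNC milling (must start by hour 29); heat treatment (must start by hour 34); surface grinding (must start by hour 21). The earliest of those limits is hour 15, so material receipt must start by 15 − 8 = hour 7.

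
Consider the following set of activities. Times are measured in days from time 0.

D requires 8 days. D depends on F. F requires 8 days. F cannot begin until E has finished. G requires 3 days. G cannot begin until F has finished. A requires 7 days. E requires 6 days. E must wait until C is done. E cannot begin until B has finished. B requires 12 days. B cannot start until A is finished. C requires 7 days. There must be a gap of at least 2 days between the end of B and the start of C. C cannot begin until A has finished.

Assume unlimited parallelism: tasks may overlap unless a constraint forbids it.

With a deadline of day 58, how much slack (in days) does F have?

8

A has no prerequisites, so it starts at day 0 and finishes at day 7.
B waits on A (finishes day 7), so it starts at day 7 and finishes at 7 + 12 = day 19.
C needs all of B (finishes day 19, plus 2-day gap → day 21); A (finishes day 7). That puts its earliest start at day 21; it finishes at 21 + 7 = day 28.
E cannot start until C (finishes day 28); B (finishes day 19). The controlling bound is day 28, so E finishes at 28 + 6 = day 34.
F waits on E (finishes day 34), so it starts at day 34 and finishes at 34 + 8 = day 42.

Working backward from the deadline:
Nothing follows D; the deadline of day 58 is its only limit. It must start by 58 − 8 = day 50.
To finish by day 58, G (duration 3) must start no later than day 55.
F must finish in time for D (must start by day 50); G (must start by day 55). The tightest is day 50, so F must start by 50 − 8 = day 42.
So F can start as early as day 34 and as late as day 42, giving 42 − 34 = 8 days of slack.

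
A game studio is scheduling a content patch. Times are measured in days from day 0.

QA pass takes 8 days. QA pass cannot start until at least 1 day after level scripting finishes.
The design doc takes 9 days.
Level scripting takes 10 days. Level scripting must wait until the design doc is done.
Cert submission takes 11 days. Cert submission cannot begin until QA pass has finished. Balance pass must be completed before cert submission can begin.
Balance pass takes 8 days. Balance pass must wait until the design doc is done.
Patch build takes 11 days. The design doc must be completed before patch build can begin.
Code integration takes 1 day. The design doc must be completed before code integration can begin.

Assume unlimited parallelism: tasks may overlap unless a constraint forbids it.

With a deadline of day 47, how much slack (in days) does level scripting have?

8

Nothing blocks the design doc, so it runs from day 0 to day 9.
After the design doc (finishes day 9), level scripting can start at day 9 and finishes at day 19.

Working backward from the deadline:
Nothing follows cert submission; the deadline of day 47 is its only limit. It must start by 47 − 11 = day 36.
QA pass must finish before cert submission (must start by day 36). With an 8-day duration, QA pass must start by 36 − 8 = day 28.
Level scripting has to be done before QA pass (must start by day 28, minus 1-day gap → day 27). That means finishing by day 27, i.e. starting by 27 − 10 = day 17.
So level scripting can start as early as day 9 and as late as day 17, giving 17 − 9 = 8 days of slack.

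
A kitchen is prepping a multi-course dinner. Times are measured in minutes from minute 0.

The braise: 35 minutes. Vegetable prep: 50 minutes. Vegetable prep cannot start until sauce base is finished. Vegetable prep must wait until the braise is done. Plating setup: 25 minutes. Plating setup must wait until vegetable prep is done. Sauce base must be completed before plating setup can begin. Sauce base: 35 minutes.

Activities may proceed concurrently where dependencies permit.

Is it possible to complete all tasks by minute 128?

Yes

The braise has no prerequisites, so it starts at minute 0 and finishes at minute 35.
Sauce base can start immediately at minute 0; it finishes at minute 35.
Vegetable prep cannot start until sauce base (finishes minute 35); the braise (finishes minute 35). The controlling bound is minute 35, so vegetable prep finishes at 35 + 50 = minute 85.
Plating setup has to wait for vegetable prep (finishes minute 85); sauce base (finishes minute 35). The latest of these is minute 85, so plating setup runs minute 85 to 85 + 25 = minute 110.
Every task is finished by minute 110, which is no later than the deadline of 128, so the schedule is feasible.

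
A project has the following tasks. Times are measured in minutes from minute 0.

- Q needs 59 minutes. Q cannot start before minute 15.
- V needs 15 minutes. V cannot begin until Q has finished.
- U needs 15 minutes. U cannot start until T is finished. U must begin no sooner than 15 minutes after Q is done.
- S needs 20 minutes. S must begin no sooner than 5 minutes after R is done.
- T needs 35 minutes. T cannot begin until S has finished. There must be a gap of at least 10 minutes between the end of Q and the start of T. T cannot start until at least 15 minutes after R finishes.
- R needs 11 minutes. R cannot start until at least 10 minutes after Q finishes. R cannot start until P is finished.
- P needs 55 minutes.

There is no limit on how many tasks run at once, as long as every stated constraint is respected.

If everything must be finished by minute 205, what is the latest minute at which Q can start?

50

U has no dependents, so it just needs to finish by minute 205. Starting by 205 − 15 = minute 190 achieves that.
Since U (must start by minute 190) depends on it, T must finish by minute 190. Backing off its 35-minute duration gives a latest start of minute 155.
S must finish before T (must start by minute 155). With a 20-minute duration, S must start by 155 − 20 = minute 135.
R feeds S (must start by minute 135, minus 5-minute gap → minute 130); T (must start by minute 155, minus 15-minute gap → minute 140). Taking the minimum, R must finish by minute 130 and start by 130 − 11 = minute 119.
V has no dependents, so it just needs to finish by minute 205. Starting by 205 − 15 = minute 190 achieves that.
Q feeds R (must start by minute 119, minus 10-minute gap → minute 109); T (must start by minute 155, minus 10-minute gap → minute 145); U (must start by minute 190, minus 15-minute gap → minute 175); V (must start by minute 190). Taking the minimum, Q must finish by minute 109 and start by 109 − 59 = minute 50.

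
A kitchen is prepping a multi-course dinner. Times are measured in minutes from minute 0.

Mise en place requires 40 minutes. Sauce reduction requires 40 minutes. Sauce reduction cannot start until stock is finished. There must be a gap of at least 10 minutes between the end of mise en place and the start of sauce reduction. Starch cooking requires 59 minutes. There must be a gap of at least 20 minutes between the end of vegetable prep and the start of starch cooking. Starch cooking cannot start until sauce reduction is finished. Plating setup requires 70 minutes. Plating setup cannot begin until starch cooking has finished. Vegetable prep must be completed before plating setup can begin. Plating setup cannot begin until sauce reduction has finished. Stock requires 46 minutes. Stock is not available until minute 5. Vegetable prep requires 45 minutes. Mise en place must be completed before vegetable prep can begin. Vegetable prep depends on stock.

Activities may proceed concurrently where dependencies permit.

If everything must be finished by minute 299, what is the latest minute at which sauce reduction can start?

130

Plating setup has no dependents, so it just needs to finish by minute 299. Starting by 299 − 70 = minute 229 achieves that.
Starch cooking has to be done before plating setup (must start by minute 229). That means finishing by minute 229, i.e. starting by 229 − 59 = minute 170.
For sauce reduction: starch cooking (must start by minute 170); plating setup (must start by minute 229). The most restrictive is minute 170; with a 40-minute duration, sauce reduction must start by minute 130.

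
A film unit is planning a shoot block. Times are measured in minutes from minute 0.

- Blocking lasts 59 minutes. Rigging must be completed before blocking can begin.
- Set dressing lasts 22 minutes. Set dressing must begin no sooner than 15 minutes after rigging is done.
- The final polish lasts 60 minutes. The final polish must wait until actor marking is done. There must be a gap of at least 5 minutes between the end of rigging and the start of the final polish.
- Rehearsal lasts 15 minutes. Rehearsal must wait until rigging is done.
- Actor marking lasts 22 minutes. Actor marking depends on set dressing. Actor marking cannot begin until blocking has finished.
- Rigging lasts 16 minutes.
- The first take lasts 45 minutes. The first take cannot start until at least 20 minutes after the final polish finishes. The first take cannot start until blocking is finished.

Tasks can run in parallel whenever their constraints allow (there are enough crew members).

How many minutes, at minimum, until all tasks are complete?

Rigging has no prerequisites, so it starts at minute 0 and finishes at minute 16.
Rehearsal waits on rigging (finishes minute 16), so it starts at minute 16 and finishes at 16 + 15 = minute 31.
Blocking cannot begin until rigging (finishes minute 16). It runs from minute 16 to 16 + 59 = minute 75.
Set dressing waits on rigging (finishes minute 16, plus 15-minute gap → minute 31), so it starts at minute 31 and finishes at 31 + 22 = minute 53.
For actor marking: set dressing (finishes minute 53); blocking (finishes minute 75). Taking the maximum gives a start of minute 75, and it finishes at 75 + 22 = minute 97.
The final polish cannot start until actor marking (finishes minute 97); rigging (finishes minute 16, plus 5-minute gap → minute 21). The controlling bound is minute 97, so the final polish finishes at 97 + 60 = minute 157.
The first take needs all of the final polish (finishes minute 157, plus 20-minute gap → minute 177); blocking (finishes minute 75). That puts its earliest start at minute 177; it finishes at 177 + 45 = minute 222.
All tasks are finished once the last one completes. Finish times: Rigging at 16, Set dressing at 53, Blocking at 75, Actor marking at 97, Rehearsal at 31, The final polish at 157, The first take at 222. The latest is minute 222.

222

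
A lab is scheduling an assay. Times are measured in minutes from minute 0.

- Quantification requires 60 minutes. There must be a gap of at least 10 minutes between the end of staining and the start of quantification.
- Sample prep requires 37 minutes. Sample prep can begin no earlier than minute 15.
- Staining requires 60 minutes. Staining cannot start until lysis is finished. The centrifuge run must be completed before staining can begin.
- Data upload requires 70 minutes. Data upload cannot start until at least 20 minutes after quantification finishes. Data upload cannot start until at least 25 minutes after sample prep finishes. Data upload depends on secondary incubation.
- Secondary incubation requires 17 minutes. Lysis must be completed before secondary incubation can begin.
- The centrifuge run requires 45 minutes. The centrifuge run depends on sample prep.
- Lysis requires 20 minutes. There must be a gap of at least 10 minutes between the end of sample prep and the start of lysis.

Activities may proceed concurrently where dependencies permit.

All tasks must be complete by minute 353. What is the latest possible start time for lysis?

Nothing follows data upload; the deadline of minute 353 is its only limit. It must start by 353 − 70 = minute 283.
Quantification must finish before data upload (must start by minute 283, minus 20-minute gap → minute 263). With a 60-minute duration, quantification must start by 263 − 60 = minute 203.
Since quantification (must start by minute 203, minus 10-minute gap → minute 193) depends on it, staining must finish by minute 193. Backing off its 60-minute duration gives a latest start of minute 133.
Secondary incubation feeds into data upload (must start by minute 283); so secondary incubation must finish by minute 283 and therefore start by minute 266.
Lysis feeds staining (must start by minute 133); secondary incubation (must start by minute 266). Taking the minimum, lysis must finish by minute 133 and start by 133 − 20 = minute 113.

113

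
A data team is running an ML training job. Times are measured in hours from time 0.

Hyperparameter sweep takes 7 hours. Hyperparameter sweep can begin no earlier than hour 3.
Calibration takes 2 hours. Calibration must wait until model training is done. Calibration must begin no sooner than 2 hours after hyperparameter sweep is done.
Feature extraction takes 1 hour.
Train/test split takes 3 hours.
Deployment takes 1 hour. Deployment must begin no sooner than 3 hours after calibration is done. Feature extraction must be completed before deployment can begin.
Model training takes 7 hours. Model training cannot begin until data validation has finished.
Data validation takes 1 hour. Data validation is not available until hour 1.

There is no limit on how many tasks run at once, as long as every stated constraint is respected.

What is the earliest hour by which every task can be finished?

18

After its own release at hour 3, hyperparameter sweep can start at hour 3 and finishes at hour 10.
Train/test split can start immediately at hour 0; it finishes at hour 3.
Feature extraction has no prerequisites, so it starts at hour 0 and finishes at hour 1.
Data validation waits on its own release at hour 1, so it starts at hour 1 and finishes at 1 + 1 = hour 2.
Model training waits on data validation (finishes hour 2), so it starts at hour 2 and finishes at 2 + 7 = hour 9.
Calibration needs all of model training (finishes hour 9); hyperparameter sweep (finishes hour 10, plus 2-hour gap → hour 12). That puts its earliest start at hour 12; it finishes at 12 + 2 = hour 14.
For deployment: calibration (finishes hour 14, plus 3-hour gap → hour 17); feature extraction (finishes hour 1). Taking the maximum gives a start of hour 17, and it finishes at 17 + 1 = hour 18.
All tasks are finished once the last one completes. Finish times: Data validation at 2, Feature extraction at 1, Train/test split at 3, Hyperparameter sweep at 10, Model training at 9, Calibration at 14, Deployment at 18. The latest is hour 18.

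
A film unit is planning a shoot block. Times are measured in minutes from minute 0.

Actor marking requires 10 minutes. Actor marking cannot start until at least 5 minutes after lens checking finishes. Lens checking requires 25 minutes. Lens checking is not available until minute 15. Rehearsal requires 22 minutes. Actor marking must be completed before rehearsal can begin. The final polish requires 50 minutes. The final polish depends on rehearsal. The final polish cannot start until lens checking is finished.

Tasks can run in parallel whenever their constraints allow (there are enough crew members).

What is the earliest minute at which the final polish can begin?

Lens checking waits on its own release at minute 15, so it starts at minute 15 and finishes at 15 + 25 = minute 40.
Actor marking cannot begin until lens checking (finishes minute 40, plus 5-minute gap → minute 45). It runs from minute 45 to 45 + 10 = minute 55.
Rehearsal waits on actor marking (finishes minute 55), so it starts at minute 55 and finishes at 55 + 22 = minute 77.
The final polish waits on rehearsal (finishes minute 77); lens checking (finishes minute 40). The latest of these is minute 77, which is the earliest the final polish can start.

77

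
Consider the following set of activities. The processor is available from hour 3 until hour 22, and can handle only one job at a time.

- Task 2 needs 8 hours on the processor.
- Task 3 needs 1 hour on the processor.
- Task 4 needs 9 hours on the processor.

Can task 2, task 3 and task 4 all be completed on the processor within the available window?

Yes

The processor window is 22 − 3 = 19 hours.
Running back to back, the jobs need 8 + 1 + 9 = 18 hours on the processor.
Since 18 ≤ 19, they fit within the window.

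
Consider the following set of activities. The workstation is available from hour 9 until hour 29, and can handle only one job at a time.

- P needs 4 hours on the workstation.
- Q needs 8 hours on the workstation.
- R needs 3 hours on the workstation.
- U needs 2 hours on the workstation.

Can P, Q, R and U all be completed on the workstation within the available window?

The workstation window is 29 − 9 = 20 hours.
Running back to back, the jobs need 4 + 8 + 3 + 2 = 17 hours on the workstation.
Since 17 ≤ 20, they fit within the window.

Yes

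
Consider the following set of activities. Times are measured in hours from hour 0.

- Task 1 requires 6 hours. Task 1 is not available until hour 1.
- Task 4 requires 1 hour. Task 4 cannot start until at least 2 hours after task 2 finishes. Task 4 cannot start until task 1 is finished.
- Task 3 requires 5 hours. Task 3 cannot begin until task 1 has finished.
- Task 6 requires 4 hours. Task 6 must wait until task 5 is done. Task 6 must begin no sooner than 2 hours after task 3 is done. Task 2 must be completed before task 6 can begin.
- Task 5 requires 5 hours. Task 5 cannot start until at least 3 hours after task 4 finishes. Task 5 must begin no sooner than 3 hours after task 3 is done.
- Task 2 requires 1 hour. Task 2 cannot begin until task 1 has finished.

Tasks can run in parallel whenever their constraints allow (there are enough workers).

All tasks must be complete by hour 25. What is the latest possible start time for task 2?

To finish by hour 25, task 6 (duration 4) must start no later than hour 21.
Task 5 feeds into task 6 (must start by hour 21); so task 5 must finish by hour 21 and therefore start by hour 16.
Task 4 has to be done before task 5 (must start by hour 16, minus 3-hour gap → hour 13). That means finishing by hour 13, i.e. starting by 13 − 1 = hour 12.
Task 2 has several dependents: task 4 (must start by hour 12, minus 2-hour gap → hour 10); task 6 (must start by hour 21). The earliest of those limits is hour 10, so task 2 must start by 10 − 1 = hour 9.

9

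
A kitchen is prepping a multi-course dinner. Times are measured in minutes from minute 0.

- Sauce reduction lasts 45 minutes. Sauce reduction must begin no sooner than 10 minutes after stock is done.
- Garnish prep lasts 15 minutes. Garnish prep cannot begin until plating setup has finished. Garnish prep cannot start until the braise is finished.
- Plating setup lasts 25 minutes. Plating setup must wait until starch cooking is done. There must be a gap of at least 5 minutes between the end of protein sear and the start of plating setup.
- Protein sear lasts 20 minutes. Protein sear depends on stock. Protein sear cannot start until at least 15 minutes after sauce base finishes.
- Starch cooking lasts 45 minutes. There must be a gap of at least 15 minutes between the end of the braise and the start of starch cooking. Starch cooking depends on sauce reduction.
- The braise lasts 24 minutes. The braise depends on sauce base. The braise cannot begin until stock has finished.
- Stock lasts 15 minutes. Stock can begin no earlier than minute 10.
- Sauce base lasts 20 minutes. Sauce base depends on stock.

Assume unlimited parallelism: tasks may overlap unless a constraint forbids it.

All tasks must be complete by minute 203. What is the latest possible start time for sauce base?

59

Nothing follows garnish prep; the deadline of minute 203 is its only limit. It must start by 203 − 15 = minute 188.
Since garnish prep (must start by minute 188) depends on it, plating setup must finish by minute 188. Backing off its 25-minute duration gives a latest start of minute 163.
Starch cooking feeds into plating setup (must start by minute 163); so starch cooking must finish by minute 163 and therefore start by minute 118.
For the braise: starch cooking (must start by minute 118, minus 15-minute gap → minute 103); garnish prep (must start by minute 188). The most restrictive is minute 103; with a 24-minute duration, the braise must start by minute 79.
Protein sear has to be done before plating setup (must start by minute 163, minus 5-minute gap → minute 158). That means finishing by minute 158, i.e. starting by 158 − 20 = minute 138.
Sauce base feeds the braise (must start by minute 79); protein sear (must start by minute 138, minus 15-minute gap → minute 123). Taking the minimum, sauce base must finish by minute 79 and start by 79 − 20 = minute 59.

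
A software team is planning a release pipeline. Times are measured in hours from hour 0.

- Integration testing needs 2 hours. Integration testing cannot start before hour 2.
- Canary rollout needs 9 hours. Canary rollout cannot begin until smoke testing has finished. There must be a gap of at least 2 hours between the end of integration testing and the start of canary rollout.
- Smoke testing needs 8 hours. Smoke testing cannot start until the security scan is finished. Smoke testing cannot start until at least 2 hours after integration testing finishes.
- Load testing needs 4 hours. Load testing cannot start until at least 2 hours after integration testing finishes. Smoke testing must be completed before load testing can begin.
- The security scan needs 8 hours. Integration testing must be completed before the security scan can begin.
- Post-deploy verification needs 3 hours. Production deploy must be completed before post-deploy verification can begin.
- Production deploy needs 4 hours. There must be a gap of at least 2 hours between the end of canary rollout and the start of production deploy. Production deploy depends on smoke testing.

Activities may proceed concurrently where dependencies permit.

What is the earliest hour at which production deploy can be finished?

Integration testing waits on its own release at hour 2, so it starts at hour 2 and finishes at 2 + 2 = hour 4.
After integration testing (finishes hour 4), the security scan can start at hour 4 and finishes at hour 12.
For smoke testing: the security scan (finishes hour 12); integration testing (finishes hour 4, plus 2-hour gap → hour 6). Taking the maximum gives a start of hour 12, and it finishes at 12 + 8 = hour 20.
For canary rollout: smoke testing (finishes hour 20); integration testing (finishes hour 4, plus 2-hour gap → hour 6). Taking the maximum gives a start of hour 20, and it finishes at 20 + 9 = hour 29.
Production deploy needs all of canary rollout (finishes hour 29, plus 2-hour gap → hour 31); smoke testing (finishes hour 20). That puts its earliest start at hour 31; it finishes at 31 + 4 = hour 35.

35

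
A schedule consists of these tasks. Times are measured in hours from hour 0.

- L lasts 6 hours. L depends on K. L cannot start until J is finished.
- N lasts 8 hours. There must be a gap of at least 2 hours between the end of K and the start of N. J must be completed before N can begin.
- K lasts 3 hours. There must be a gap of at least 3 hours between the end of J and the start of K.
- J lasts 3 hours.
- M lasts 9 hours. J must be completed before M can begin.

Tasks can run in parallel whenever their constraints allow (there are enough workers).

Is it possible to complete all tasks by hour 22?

J can start immediately at hour 0; it finishes at hour 3.
M cannot begin until J (finishes hour 3). It runs from hour 3 to 3 + 9 = hour 12.
After J (finishes hour 3, plus 3-hour gap → hour 6), K can start at hour 6 and finishes at hour 9.
N has to wait for K (finishes hour 9, plus 2-hour gap → hour 11); J (finishes hour 3). The latest of these is hour 11, so N runs hour 11 to 11 + 8 = hour 19.
L cannot start until K (finishes hour 9); J (finishes hour 3). The controlling bound is hour 9, so L finishes at 9 + 6 = hour 15.
Every task is finished by hour 19, which is no later than the deadline of 22, so the schedule is feasible.

Yes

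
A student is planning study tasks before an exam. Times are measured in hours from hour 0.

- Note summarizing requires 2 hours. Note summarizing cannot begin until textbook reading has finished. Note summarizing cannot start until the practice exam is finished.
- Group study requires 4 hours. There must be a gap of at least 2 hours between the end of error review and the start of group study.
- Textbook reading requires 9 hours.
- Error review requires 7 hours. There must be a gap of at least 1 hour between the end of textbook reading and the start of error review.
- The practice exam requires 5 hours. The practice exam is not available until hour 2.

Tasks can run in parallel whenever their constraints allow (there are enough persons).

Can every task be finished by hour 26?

Yes

The practice exam waits on its own release at hour 2, so it starts at hour 2 and finishes at 2 + 5 = hour 7.
Nothing blocks textbook reading, so it runs from hour 0 to hour 9.
Note summarizing needs all of textbook reading (finishes hour 9); the practice exam (finishes hour 7). That puts its earliest start at hour 9; it finishes at 9 + 2 = hour 11.
After textbook reading (finishes hour 9, plus 1-hour gap → hour 10), error review can start at hour 10 and finishes at hour 17.
Group study waits on error review (finishes hour 17, plus 2-hour gap → hour 19), so it starts at hour 19 and finishes at 19 + 4 = hour 23.
Every task is finished by hour 23, which is no later than the deadline of 26, so the schedule is feasible.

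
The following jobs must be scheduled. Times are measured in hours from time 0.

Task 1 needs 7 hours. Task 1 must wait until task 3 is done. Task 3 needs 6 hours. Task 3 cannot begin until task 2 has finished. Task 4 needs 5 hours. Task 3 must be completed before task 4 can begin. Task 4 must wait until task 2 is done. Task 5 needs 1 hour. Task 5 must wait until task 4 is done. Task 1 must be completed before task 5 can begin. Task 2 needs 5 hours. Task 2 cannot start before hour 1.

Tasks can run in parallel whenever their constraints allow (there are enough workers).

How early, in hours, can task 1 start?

12

Task 2 waits on its own release at hour 1, so it starts at hour 1 and finishes at 1 + 5 = hour 6.
After task 2 (finishes hour 6), task 3 can start at hour 6 and finishes at hour 12.
Task 1 waits on task 3 (finishes hour 12), so the earliest it can start is hour 12.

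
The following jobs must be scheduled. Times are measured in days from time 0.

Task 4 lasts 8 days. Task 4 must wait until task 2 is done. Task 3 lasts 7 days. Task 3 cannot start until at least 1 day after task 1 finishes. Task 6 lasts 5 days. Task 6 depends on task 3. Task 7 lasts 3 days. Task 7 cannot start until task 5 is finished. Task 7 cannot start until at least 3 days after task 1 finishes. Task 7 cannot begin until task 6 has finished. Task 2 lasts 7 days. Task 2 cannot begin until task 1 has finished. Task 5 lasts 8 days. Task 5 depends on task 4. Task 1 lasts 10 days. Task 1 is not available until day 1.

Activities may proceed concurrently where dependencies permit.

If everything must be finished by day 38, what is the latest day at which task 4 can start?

Task 7 must finish by day 38; it takes 3 days, so it must start by 38 − 3 = day 35.
Task 5 has to be done before task 7 (must start by day 35). That means finishing by day 35, i.e. starting by 35 − 8 = day 27.
Task 4 must finish before task 5 (must start by day 27). With an 8-day duration, task 4 must start by 27 − 8 = day 19.

19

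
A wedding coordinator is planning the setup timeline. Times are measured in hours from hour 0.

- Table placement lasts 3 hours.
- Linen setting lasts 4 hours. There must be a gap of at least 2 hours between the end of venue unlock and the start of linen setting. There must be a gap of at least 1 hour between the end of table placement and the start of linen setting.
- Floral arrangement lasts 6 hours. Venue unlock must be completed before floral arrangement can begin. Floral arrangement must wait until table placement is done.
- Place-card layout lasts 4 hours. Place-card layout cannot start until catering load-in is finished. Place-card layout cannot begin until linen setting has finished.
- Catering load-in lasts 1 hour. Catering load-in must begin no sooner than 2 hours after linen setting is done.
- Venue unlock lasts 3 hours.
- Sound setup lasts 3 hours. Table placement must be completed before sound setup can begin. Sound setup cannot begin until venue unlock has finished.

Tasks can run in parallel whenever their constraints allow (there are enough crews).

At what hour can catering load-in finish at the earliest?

Table placement can start immediately at hour 0; it finishes at hour 3.
Venue unlock can start immediately at hour 0; it finishes at hour 3.
For linen setting: venue unlock (finishes hour 3, plus 2-hour gap → hour 5); table placement (finishes hour 3, plus 1-hour gap → hour 4). Taking the maximum gives a start of hour 5, and it finishes at 5 + 4 = hour 9.
After linen setting (finishes hour 9, plus 2-hour gap → hour 11), catering load-in can start at hour 11 and finishes at hour 12.

12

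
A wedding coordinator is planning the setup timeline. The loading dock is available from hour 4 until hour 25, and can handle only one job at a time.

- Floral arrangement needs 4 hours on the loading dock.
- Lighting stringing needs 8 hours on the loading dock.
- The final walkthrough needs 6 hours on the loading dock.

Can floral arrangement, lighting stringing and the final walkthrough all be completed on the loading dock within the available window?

Yes

The loading dock window is 25 − 4 = 21 hours.
Running back to back, the jobs need 4 + 8 + 6 = 18 hours on the loading dock.
Since 18 ≤ 21, they fit within the window.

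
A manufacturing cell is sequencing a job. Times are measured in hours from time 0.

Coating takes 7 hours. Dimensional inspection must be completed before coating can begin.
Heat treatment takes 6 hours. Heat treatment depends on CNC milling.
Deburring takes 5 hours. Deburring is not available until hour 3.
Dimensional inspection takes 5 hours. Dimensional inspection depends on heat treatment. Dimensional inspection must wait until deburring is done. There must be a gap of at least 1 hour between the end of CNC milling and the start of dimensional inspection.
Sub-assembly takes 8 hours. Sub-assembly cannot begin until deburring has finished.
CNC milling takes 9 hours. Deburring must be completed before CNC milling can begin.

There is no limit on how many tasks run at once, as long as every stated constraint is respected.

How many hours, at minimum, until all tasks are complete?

35

Deburring waits on its own release at hour 3, so it starts at hour 3 and finishes at 3 + 5 = hour 8.
Sub-assembly cannot begin until deburring (finishes hour 8). It runs from hour 8 to 8 + 8 = hour 16.
CNC milling cannot begin until deburring (finishes hour 8). It runs from hour 8 to 8 + 9 = hour 17.
Heat treatment waits on CNC milling (finishes hour 17), so it starts at hour 17 and finishes at 17 + 6 = hour 23.
Dimensional inspection has to wait for heat treatment (finishes hour 23); deburring (finishes hour 8); CNC milling (finishes hour 17, plus 1-hour gap → hour 18). The latest of these is hour 23, so dimensional inspection runs hour 23 to 23 + 5 = hour 28.
Coating cannot begin until dimensional inspection (finishes hour 28). It runs from hour 28 to 28 + 7 = hour 35.
All tasks are finished once the last one completes. Finish times: Deburring at 8, CNC milling at 17, Heat treatment at 23, Dimensional inspection at 28, Coating at 35, Sub-assembly at 16. The latest is hour 35.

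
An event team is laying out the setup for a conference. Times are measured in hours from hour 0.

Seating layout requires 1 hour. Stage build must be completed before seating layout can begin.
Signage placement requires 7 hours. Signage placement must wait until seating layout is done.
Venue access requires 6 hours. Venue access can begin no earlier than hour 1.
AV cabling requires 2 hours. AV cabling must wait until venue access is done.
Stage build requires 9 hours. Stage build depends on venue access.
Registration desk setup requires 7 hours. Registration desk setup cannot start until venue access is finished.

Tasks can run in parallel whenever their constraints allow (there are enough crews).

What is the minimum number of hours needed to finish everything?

24

After its own release at hour 1, venue access can start at hour 1 and finishes at hour 7.
After venue access (finishes hour 7), registration desk setup can start at hour 7 and finishes at hour 14.
AV cabling waits on venue access (finishes hour 7), so it starts at hour 7 and finishes at 7 + 2 = hour 9.
Stage build cannot begin until venue access (finishes hour 7). It runs from hour 7 to 7 + 9 = hour 16.
After stage build (finishes hour 16), seating layout can start at hour 16 and finishes at hour 17.
After seating layout (finishes hour 17), signage placement can start at hour 17 and finishes at hour 24.
All tasks are finished once the last one completes. Finish times: Venue access at 7, Stage build at 16, AV cabling at 9, Seating layout at 17, Registration desk setup at 14, Signage placement at 24. The latest is hour 24.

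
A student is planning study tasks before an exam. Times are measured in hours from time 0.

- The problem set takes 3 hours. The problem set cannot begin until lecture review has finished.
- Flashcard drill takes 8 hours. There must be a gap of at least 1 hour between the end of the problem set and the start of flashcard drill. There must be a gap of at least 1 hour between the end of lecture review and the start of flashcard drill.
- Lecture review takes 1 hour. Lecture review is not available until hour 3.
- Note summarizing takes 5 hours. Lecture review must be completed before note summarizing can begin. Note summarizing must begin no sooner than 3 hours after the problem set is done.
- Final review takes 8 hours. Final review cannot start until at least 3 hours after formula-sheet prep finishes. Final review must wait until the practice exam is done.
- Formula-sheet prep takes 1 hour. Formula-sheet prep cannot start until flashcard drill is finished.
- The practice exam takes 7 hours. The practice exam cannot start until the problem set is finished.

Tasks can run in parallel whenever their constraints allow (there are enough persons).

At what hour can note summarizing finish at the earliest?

Lecture review cannot begin until its own release at hour 3. It runs from hour 3 to 3 + 1 = hour 4.
The problem set cannot begin until lecture review (finishes hour 4). It runs from hour 4 to 4 + 3 = hour 7.
For note summarizing: lecture review (finishes hour 4); the problem set (finishes hour 7, plus 3-hour gap → hour 10). Taking the maximum gives a start of hour 10, and it finishes at 10 + 5 = hour 15.

15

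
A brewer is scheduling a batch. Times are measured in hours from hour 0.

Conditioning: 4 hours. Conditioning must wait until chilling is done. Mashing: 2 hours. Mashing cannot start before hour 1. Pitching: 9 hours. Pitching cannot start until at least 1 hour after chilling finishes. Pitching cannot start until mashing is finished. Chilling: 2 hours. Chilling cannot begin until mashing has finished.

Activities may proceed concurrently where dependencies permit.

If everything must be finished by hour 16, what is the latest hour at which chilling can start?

Nothing follows pitching; the deadline of hour 16 is its only limit. It must start by 16 − 9 = hour 7.
To finish by hour 16, conditioning (duration 4) must start no later than hour 12.
Chilling must finish in time for pitching (must start by hour 7, minus 1-hour gap → hour 6); conditioning (must start by hour 12). The tightest is hour 6, so chilling must start by 6 − 2 = hour 4.

4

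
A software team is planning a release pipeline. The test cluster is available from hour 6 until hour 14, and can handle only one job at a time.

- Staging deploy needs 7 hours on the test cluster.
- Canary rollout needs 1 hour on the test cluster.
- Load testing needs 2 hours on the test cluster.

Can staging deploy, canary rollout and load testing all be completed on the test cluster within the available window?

No

The test cluster window is 14 − 6 = 8 hours.
Running back to back, the jobs need 7 + 1 + 2 = 10 hours on the test cluster.
Since 10 > 8, they cannot all fit.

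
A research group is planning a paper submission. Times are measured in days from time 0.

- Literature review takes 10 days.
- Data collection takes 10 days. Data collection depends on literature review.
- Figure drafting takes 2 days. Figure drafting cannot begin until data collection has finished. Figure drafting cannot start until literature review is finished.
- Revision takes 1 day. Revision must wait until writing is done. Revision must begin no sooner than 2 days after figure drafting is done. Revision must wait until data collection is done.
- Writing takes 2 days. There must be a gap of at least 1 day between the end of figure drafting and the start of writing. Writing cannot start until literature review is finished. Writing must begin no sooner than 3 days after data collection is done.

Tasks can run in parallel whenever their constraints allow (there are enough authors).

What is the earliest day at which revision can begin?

25

Literature review can start immediately at day 0; it finishes at day 10.
After literature review (finishes day 10), data collection can start at day 10 and finishes at day 20.
Figure drafting cannot start until data collection (finishes day 20); literature review (finishes day 10). The controlling bound is day 20, so figure drafting finishes at 20 + 2 = day 22.
Writing has to wait for figure drafting (finishes day 22, plus 1-day gap → day 23); literature review (finishes day 10); data collection (finishes day 20, plus 3-day gap → day 23). The latest of these is day 23, so writing runs day 23 to 23 + 2 = day 25.
Revision waits on writing (finishes day 25); figure drafting (finishes day 22, plus 2-day gap → day 24); data collection (finishes day 20). The latest of these is day 25, which is the earliest revision can start.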